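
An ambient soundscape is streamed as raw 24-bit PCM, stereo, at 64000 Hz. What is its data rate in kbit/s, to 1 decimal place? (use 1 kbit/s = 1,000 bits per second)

Bit rate = 64,000 × 24 × 2 = 3,072,000 bits/s.
= 3072.0 kbit/s.

3072.0 kbit/s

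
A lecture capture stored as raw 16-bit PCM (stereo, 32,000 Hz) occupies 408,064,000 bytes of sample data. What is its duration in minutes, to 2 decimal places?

Byte rate = 32,000 × 2 × 2 = 128,000 bytes/s.
Duration = 408,064,000 / 128,000 = 3,188 s.
3,188 s / 60 = 53.13 minutes.

53.13 minutes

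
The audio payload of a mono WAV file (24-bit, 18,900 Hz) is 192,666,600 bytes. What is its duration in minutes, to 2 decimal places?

56.63 minutes

Byte rate = 18,900 × 3 × 1 = 56,700 bytes/s.
Duration = 192,666,600 / 56,700 = 3,398 s.
3,398 s / 60 = 56.63 minutes.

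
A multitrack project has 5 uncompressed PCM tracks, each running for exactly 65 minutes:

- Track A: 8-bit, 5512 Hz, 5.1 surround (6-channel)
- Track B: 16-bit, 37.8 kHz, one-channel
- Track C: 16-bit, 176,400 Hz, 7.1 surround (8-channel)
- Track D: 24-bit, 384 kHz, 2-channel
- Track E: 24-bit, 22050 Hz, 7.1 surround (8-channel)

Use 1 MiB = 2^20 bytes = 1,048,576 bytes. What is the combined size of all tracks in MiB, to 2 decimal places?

exactly 65 minutes = 3,900 s.
Track A: 5,512 × 3,900 × 1 × 6 = 128,980,800 bytes.
Track B: 37,800 × 3,900 × 2 × 1 = 294,840,000 bytes.
Track C: 176,400 × 3,900 × 2 × 8 = 11,007,360,000 bytes.
Track D: 384,000 × 3,900 × 3 × 2 = 8,985,600,000 bytes.
Track E: 22,050 × 3,900 × 3 × 8 = 2,063,880,000 bytes.
Total = 22,480,660,800 bytes = 21439.23 MiB.

21439.23 MiB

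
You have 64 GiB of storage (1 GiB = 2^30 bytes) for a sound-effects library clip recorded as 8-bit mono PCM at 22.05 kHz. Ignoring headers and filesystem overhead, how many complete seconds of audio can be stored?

3,116,529 seconds

Uncompressed byte rate = 22,050 × 1 × 1 = 22,050 bytes/s.
Capacity = 64 × 1,073,741,824 = 68,719,476,736 bytes.
68,719,476,736 / 22,050 ≈ 3116529.56 s → 3,116,529 seconds.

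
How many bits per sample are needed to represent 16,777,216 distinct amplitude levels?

24 bits

log2(16,777,216) = 24.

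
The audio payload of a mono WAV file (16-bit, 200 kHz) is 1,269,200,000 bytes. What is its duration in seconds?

Byte rate = 200,000 × 2 × 1 = 400,000 bytes/s.
Duration = 1,269,200,000 / 400,000 = 3,173 s.

3,173 seconds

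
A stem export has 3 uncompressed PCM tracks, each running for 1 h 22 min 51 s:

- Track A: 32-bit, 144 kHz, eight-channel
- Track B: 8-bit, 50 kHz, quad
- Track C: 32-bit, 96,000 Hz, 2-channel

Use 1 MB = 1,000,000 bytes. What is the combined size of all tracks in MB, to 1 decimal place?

27718.3 MB

1 h 22 min 51 s = 4,971 s.
Track A: 144,000 × 4,971 × 4 × 8 = 22,906,368,000 bytes.
Track B: 50,000 × 4,971 × 1 × 4 = 994,200,000 bytes.
Track C: 96,000 × 4,971 × 4 × 2 = 3,817,728,000 bytes.
Total = 27,718,296,000 bytes = 27718.3 MB.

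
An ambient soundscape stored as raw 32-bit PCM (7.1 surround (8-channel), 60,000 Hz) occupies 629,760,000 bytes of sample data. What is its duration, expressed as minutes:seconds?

Byte rate = 60,000 × 4 × 8 = 1,920,000 bytes/s.
Duration = 629,760,000 / 1,920,000 = 328 s.
328 s = 5:28.

5:28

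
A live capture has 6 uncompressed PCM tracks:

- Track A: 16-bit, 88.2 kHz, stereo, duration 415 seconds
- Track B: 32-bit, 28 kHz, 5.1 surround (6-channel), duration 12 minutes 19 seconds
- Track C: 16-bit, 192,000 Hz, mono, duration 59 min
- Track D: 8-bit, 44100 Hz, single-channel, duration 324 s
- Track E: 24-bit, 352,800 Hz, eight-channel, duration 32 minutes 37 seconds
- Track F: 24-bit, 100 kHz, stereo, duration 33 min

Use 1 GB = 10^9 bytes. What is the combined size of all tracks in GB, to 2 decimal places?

Track A: 88,200 × 415 × 2 × 2 = 146,412,000 bytes.
Track B: 12 minutes 19 seconds = 739 s; 28,000 × 739 × 4 × 6 = 496,608,000 bytes.
Track C: 59 min = 3,540 s; 192,000 × 3,540 × 2 × 1 = 1,359,360,000 bytes.
Track D: 44,100 × 324 × 1 × 1 = 14,288,400 bytes.
Track E: 32 minutes 37 seconds = 1,957 s; 352,800 × 1,957 × 3 × 8 = 16,570,310,400 bytes.
Track F: 33 min = 1,980 s; 100,000 × 1,980 × 3 × 2 = 1,188,000,000 bytes.
Total = 19,774,978,800 bytes = 19.77 GB.

19.77 GB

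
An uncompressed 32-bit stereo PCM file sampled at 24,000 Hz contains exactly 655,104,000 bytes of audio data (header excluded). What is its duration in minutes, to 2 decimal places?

Byte rate = 24,000 × 4 × 2 = 192,000 bytes/s.
Duration = 655,104,000 / 192,000 = 3,412 s.
3,412 s / 60 = 56.87 minutes.

56.87 minutes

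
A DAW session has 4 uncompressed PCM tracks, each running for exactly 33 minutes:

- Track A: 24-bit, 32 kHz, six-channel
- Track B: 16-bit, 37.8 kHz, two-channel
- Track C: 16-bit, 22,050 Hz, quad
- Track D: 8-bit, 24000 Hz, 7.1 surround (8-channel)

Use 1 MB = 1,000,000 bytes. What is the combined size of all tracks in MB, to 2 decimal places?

2169.29 MB

exactly 33 minutes = 1,980 s.
Track A: 32,000 × 1,980 × 3 × 6 = 1,140,480,000 bytes.
Track B: 37,800 × 1,980 × 2 × 2 = 299,376,000 bytes.
Track C: 22,050 × 1,980 × 2 × 4 = 349,272,000 bytes.
Track D: 24,000 × 1,980 × 1 × 8 = 380,160,000 bytes.
Total = 2,169,288,000 bytes = 2169.29 MB.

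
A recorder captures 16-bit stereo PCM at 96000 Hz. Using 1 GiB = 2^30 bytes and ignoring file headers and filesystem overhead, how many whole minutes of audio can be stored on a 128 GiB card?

Uncompressed byte rate = 96,000 × 2 × 2 = 384,000 bytes/s.
Capacity = 128 × 1,073,741,824 = 137,438,953,472 bytes.
137,438,953,472 / 384,000 ≈ 357913.94 s → 5,965 minutes.

5,965 minutes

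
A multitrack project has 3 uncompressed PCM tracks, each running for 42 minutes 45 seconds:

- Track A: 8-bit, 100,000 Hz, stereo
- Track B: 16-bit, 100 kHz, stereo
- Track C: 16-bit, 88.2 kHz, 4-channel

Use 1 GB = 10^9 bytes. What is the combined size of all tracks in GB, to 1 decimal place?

42 minutes 45 seconds = 2,565 s.
Track A: 100,000 × 2,565 × 1 × 2 = 513,000,000 bytes.
Track B: 100,000 × 2,565 × 2 × 2 = 1,026,000,000 bytes.
Track C: 88,200 × 2,565 × 2 × 4 = 1,809,864,000 bytes.
Total = 3,348,864,000 bytes = 3.3 GB.

3.3 GB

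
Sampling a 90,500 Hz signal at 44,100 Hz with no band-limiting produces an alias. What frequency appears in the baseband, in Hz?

Nyquist = 44,100/2 = 22,050 Hz; 90,500 Hz exceeds it.
Alias = |90,500 − 2×44,100| = |90,500 − 88,200| = 2,300 Hz.

2,300 Hz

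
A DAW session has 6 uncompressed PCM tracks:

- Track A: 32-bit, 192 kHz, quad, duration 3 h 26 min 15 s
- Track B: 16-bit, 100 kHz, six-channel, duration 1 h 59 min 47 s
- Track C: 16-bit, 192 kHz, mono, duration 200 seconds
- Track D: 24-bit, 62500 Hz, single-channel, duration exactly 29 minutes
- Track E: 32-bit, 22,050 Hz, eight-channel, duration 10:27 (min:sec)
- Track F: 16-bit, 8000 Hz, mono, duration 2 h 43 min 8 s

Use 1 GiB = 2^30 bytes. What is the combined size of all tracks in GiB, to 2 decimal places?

44.37 GiB

Track A: 3 h 26 min 15 s = 12,375 s; 192,000 × 12,375 × 4 × 4 = 38,016,000,000 bytes.
Track B: 1 h 59 min 47 s = 7,187 s; 100,000 × 7,187 × 2 × 6 = 8,624,400,000 bytes.
Track C: 192,000 × 200 × 2 × 1 = 76,800,000 bytes.
Track D: exactly 29 minutes = 1,740 s; 62,500 × 1,740 × 3 × 1 = 326,250,000 bytes.
Track E: 10:27 (min:sec) = 627 s; 22,050 × 627 × 4 × 8 = 442,411,200 bytes.
Track F: 2 h 43 min 8 s = 9,788 s; 8,000 × 9,788 × 2 × 1 = 156,608,000 bytes.
Total = 47,642,469,200 bytes = 44.37 GiB.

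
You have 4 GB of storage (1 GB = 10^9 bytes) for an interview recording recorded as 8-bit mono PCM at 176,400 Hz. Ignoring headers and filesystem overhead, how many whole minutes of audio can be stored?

Uncompressed byte rate = 176,400 × 1 × 1 = 176,400 bytes/s.
Capacity = 4 × 1,000,000,000 = 4,000,000,000 bytes.
4,000,000,000 / 176,400 ≈ 22675.74 s → 377 minutes.

377 minutes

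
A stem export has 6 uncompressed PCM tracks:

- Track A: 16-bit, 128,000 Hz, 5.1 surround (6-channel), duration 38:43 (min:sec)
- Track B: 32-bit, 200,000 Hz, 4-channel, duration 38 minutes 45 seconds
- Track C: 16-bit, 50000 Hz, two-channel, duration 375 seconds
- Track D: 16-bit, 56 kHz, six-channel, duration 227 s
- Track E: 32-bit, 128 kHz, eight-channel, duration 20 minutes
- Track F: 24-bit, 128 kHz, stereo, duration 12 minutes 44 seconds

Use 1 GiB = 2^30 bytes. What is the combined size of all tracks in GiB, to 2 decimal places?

Track A: 38:43 (min:sec) = 2,323 s; 128,000 × 2,323 × 2 × 6 = 3,568,128,000 bytes.
Track B: 38 minutes 45 seconds = 2,325 s; 200,000 × 2,325 × 4 × 4 = 7,440,000,000 bytes.
Track C: 50,000 × 375 × 2 × 2 = 75,000,000 bytes.
Track D: 56,000 × 227 × 2 × 6 = 152,544,000 bytes.
Track E: 20 minutes = 1,200 s; 128,000 × 1,200 × 4 × 8 = 4,915,200,000 bytes.
Track F: 12 minutes 44 seconds = 764 s; 128,000 × 764 × 3 × 2 = 586,752,000 bytes.
Total = 16,737,624,000 bytes = 15.59 GiB.

15.59 GiB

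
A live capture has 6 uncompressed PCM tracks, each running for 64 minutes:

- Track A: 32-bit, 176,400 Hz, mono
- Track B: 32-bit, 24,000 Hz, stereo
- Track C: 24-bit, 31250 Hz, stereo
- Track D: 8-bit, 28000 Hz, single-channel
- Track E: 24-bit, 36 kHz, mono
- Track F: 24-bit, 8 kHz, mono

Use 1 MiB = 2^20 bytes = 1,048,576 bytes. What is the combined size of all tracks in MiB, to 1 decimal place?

4559.7 MiB

64 minutes = 3,840 s.
Track A: 176,400 × 3,840 × 4 × 1 = 2,709,504,000 bytes.
Track B: 24,000 × 3,840 × 4 × 2 = 737,280,000 bytes.
Track C: 31,250 × 3,840 × 3 × 2 = 720,000,000 bytes.
Track D: 28,000 × 3,840 × 1 × 1 = 107,520,000 bytes.
Track E: 36,000 × 3,840 × 3 × 1 = 414,720,000 bytes.
Track F: 8,000 × 3,840 × 3 × 1 = 92,160,000 bytes.
Total = 4,781,184,000 bytes = 4559.7 MiB.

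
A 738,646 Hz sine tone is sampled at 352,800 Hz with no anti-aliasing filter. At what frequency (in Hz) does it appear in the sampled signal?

33,046 Hz

Nyquist = 352,800/2 = 176,400 Hz; 738,646 Hz exceeds it.
Alias = |738,646 − 2×352,800| = |738,646 − 705,600| = 33,046 Hz.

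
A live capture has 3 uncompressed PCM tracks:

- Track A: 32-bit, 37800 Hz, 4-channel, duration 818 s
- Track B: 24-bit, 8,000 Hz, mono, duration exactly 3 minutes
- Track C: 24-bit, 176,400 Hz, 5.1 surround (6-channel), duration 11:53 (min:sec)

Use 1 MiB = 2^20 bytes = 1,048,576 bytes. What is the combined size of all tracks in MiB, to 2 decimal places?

Track A: 37,800 × 818 × 4 × 4 = 494,726,400 bytes.
Track B: exactly 3 minutes = 180 s; 8,000 × 180 × 3 × 1 = 4,320,000 bytes.
Track C: 11:53 (min:sec) = 713 s; 176,400 × 713 × 3 × 6 = 2,263,917,600 bytes.
Total = 2,762,964,000 bytes = 2634.97 MiB.

2634.97 MiB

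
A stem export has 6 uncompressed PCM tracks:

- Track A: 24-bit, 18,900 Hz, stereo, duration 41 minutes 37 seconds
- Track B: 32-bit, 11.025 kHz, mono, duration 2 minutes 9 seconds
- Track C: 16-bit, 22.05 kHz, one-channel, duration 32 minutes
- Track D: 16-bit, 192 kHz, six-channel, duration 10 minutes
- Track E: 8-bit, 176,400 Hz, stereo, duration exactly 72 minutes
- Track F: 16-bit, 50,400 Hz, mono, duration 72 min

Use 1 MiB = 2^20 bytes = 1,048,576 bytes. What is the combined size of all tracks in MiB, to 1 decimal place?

3543.4 MiB

Track A: 41 minutes 37 seconds = 2,497 s; 18,900 × 2,497 × 3 × 2 = 283,159,800 bytes.
Track B: 2 minutes 9 seconds = 129 s; 11,025 × 129 × 4 × 1 = 5,688,900 bytes.
Track C: 32 minutes = 1,920 s; 22,050 × 1,920 × 2 × 1 = 84,672,000 bytes.
Track D: 10 minutes = 600 s; 192,000 × 600 × 2 × 6 = 1,382,400,000 bytes.
Track E: exactly 72 minutes = 4,320 s; 176,400 × 4,320 × 1 × 2 = 1,524,096,000 bytes.
Track F: 72 min = 4,320 s; 50,400 × 4,320 × 2 × 1 = 435,456,000 bytes.
Total = 3,715,472,700 bytes = 3543.4 MiB.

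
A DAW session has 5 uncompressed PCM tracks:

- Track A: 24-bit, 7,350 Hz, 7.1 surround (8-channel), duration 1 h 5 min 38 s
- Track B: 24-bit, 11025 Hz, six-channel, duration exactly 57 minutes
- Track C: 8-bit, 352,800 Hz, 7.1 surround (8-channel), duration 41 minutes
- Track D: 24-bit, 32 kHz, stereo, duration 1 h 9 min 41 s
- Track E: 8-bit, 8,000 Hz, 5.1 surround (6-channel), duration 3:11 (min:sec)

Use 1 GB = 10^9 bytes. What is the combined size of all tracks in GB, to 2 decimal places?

Track A: 1 h 5 min 38 s = 3,938 s; 7,350 × 3,938 × 3 × 8 = 694,663,200 bytes.
Track B: exactly 57 minutes = 3,420 s; 11,025 × 3,420 × 3 × 6 = 678,699,000 bytes.
Track C: 41 minutes = 2,460 s; 352,800 × 2,460 × 1 × 8 = 6,943,104,000 bytes.
Track D: 1 h 9 min 41 s = 4,181 s; 32,000 × 4,181 × 3 × 2 = 802,752,000 bytes.
Track E: 3:11 (min:sec) = 191 s; 8,000 × 191 × 1 × 6 = 9,168,000 bytes.
Total = 9,128,386,200 bytes = 9.13 GB.

9.13 GB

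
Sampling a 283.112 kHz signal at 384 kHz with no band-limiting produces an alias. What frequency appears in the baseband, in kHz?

Nyquist = 384,000/2 = 192,000 Hz; 283,112 Hz exceeds it.
Alias = |283,112 − 1×384,000| = |283,112 − 384,000| = 100,888 Hz = 100.888 kHz.

100.888 kHz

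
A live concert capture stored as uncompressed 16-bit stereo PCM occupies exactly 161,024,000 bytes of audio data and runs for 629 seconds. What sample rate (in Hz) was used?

64,000 Hz

Bytes = sample_rate × seconds × bytes_per_sample × channels.
sample_rate = 161,024,000 / (629 × 2 × 2) = 161,024,000 / 2,516 = 64,000 Hz.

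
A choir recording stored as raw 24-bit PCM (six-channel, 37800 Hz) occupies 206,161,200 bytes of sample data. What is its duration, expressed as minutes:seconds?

Byte rate = 37,800 × 3 × 6 = 680,400 bytes/s.
Duration = 206,161,200 / 680,400 = 303 s.
303 s = 5:03.

5:03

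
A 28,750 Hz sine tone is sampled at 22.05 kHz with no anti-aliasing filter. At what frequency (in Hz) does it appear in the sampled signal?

6,700 Hz

Nyquist = 22,050/2 = 11,025 Hz; 28,750 Hz exceeds it.
Alias = |28,750 − 1×22,050| = |28,750 − 22,050| = 6,700 Hz.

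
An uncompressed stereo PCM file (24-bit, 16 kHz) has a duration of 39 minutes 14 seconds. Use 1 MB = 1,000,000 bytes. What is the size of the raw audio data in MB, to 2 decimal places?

225.98 MB

Duration = 39 minutes 14 seconds = 2,354 s.
Bytes = 16,000 samples/s × 2,354 s × 3 bytes/sample × 2 ch = 225,984,000 bytes.
225,984,000 / 1,000,000 = 225.98 MB.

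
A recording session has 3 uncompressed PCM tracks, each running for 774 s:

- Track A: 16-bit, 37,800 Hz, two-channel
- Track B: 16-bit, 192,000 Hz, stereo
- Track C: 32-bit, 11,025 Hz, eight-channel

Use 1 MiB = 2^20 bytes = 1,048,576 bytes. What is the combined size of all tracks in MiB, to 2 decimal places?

938.92 MiB

Track A: 37,800 × 774 × 2 × 2 = 117,028,800 bytes.
Track B: 192,000 × 774 × 2 × 2 = 594,432,000 bytes.
Track C: 11,025 × 774 × 4 × 8 = 273,067,200 bytes.
Total = 984,528,000 bytes = 938.92 MiB.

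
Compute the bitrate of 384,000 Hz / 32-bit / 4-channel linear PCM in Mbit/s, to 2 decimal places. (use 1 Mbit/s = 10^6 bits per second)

49.15 Mbit/s

Bit rate = 384,000 × 32 × 4 = 49,152,000 bits/s.
= 49.15 Mbit/s.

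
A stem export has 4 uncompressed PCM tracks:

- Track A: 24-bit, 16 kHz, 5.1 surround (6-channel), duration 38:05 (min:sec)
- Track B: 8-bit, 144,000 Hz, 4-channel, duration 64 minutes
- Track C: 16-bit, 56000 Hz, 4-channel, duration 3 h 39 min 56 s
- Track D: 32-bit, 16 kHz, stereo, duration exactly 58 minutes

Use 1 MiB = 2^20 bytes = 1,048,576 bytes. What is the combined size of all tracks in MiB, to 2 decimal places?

Track A: 38:05 (min:sec) = 2,285 s; 16,000 × 2,285 × 3 × 6 = 658,080,000 bytes.
Track B: 64 minutes = 3,840 s; 144,000 × 3,840 × 1 × 4 = 2,211,840,000 bytes.
Track C: 3 h 39 min 56 s = 13,196 s; 56,000 × 13,196 × 2 × 4 = 5,911,808,000 bytes.
Track D: exactly 58 minutes = 3,480 s; 16,000 × 3,480 × 4 × 2 = 445,440,000 bytes.
Total = 9,227,168,000 bytes = 8799.71 MiB.

8799.71 MiB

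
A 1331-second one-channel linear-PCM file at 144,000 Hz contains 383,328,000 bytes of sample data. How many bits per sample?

Bytes per sample = 383,328,000 / (144,000 × 1,331 × 1) = 383,328,000 / 191,664,000 = 2.
Bit depth = 2 × 8 = 16 bits.

16 bits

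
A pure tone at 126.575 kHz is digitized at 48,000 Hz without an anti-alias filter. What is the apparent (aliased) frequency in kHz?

Nyquist = 48,000/2 = 24,000 Hz; 126,575 Hz exceeds it.
Alias = |126,575 − 3×48,000| = |126,575 − 144,000| = 17,425 Hz = 17.425 kHz.

17.425 kHz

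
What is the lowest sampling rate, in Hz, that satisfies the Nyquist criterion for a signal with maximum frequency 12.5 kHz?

Minimum sample rate = 2 × 12,500 Hz = 25,000 Hz.

25,000 Hz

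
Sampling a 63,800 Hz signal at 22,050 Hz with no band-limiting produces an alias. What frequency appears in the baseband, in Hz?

Nyquist = 22,050/2 = 11,025 Hz; 63,800 Hz exceeds it.
Alias = |63,800 − 3×22,050| = |63,800 − 66,150| = 2,350 Hz.

2,350 Hz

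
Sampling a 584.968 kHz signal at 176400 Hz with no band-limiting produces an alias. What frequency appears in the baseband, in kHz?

Nyquist = 176,400/2 = 88,200 Hz; 584,968 Hz exceeds it.
Alias = |584,968 − 3×176,400| = |584,968 − 529,200| = 55,768 Hz = 55.768 kHz.

55.768 kHz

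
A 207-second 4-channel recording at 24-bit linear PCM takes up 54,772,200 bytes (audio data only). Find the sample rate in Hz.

22,050 Hz

Bytes = sample_rate × seconds × bytes_per_sample × channels.
sample_rate = 54,772,200 / (207 × 3 × 4) = 54,772,200 / 2,484 = 22,050 Hz.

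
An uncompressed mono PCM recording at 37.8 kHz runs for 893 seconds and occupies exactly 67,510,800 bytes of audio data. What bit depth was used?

16 bits

Bytes per sample = 67,510,800 / (37,800 × 893 × 1) = 67,510,800 / 33,755,400 = 2.
Bit depth = 2 × 8 = 16 bits.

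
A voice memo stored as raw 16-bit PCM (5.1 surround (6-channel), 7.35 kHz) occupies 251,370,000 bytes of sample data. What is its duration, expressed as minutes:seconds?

47:30

Byte rate = 7,350 × 2 × 6 = 88,200 bytes/s.
Duration = 251,370,000 / 88,200 = 2,850 s.
2,850 s = 47:30.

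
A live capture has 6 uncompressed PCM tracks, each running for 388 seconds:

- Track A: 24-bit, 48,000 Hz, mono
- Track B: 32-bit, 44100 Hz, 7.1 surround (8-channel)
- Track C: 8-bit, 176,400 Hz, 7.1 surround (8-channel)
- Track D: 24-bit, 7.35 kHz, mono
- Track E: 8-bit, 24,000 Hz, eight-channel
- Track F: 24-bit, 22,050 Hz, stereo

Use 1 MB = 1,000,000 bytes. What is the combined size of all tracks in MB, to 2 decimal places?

1285.35 MB

Track A: 48,000 × 388 × 3 × 1 = 55,872,000 bytes.
Track B: 44,100 × 388 × 4 × 8 = 547,545,600 bytes.
Track C: 176,400 × 388 × 1 × 8 = 547,545,600 bytes.
Track D: 7,350 × 388 × 3 × 1 = 8,555,400 bytes.
Track E: 24,000 × 388 × 1 × 8 = 74,496,000 bytes.
Track F: 22,050 × 388 × 3 × 2 = 51,332,400 bytes.
Total = 1,285,347,000 bytes = 1285.35 MB.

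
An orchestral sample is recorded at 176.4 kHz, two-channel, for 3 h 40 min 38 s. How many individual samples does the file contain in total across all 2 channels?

4,670,366,400 samples

3 h 40 min 38 s = 13,238 s.
176,400 × 13,238 s × 2 ch = 4,670,366,400 samples.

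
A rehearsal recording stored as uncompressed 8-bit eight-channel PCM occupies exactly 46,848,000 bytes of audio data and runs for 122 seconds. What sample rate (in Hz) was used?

Bytes = sample_rate × seconds × bytes_per_sample × channels.
sample_rate = 46,848,000 / (122 × 1 × 8) = 46,848,000 / 976 = 48,000 Hz.

48,000 Hz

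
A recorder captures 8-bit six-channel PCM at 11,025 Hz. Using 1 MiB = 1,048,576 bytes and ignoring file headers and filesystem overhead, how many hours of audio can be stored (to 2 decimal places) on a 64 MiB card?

Uncompressed byte rate = 11,025 × 1 × 6 = 66,150 bytes/s.
Capacity = 64 × 1,048,576 = 67,108,864 bytes.
67,108,864 / 66,150 ≈ 1014.5 s → 0.28 hours.

0.28 hours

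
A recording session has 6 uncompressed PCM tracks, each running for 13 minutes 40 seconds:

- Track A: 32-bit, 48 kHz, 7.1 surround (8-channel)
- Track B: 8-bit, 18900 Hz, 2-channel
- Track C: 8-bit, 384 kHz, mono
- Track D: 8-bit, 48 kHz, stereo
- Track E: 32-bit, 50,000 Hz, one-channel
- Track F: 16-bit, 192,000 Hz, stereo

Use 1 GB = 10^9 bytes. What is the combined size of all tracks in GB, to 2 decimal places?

13 minutes 40 seconds = 820 s.
Track A: 48,000 × 820 × 4 × 8 = 1,259,520,000 bytes.
Track B: 18,900 × 820 × 1 × 2 = 30,996,000 bytes.
Track C: 384,000 × 820 × 1 × 1 = 314,880,000 bytes.
Track D: 48,000 × 820 × 1 × 2 = 78,720,000 bytes.
Track E: 50,000 × 820 × 4 × 1 = 164,000,000 bytes.
Track F: 192,000 × 820 × 2 × 2 = 629,760,000 bytes.
Total = 2,477,876,000 bytes = 2.48 GB.

2.48 GB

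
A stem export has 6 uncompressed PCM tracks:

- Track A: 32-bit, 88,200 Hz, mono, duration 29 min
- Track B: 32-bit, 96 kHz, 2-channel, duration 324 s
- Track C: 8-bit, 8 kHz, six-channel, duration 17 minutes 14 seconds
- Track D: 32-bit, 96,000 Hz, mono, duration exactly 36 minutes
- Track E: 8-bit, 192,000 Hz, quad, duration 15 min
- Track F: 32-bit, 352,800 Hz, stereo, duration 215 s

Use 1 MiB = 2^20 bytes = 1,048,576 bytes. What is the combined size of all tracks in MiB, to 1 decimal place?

Track A: 29 min = 1,740 s; 88,200 × 1,740 × 4 × 1 = 613,872,000 bytes.
Track B: 96,000 × 324 × 4 × 2 = 248,832,000 bytes.
Track C: 17 minutes 14 seconds = 1,034 s; 8,000 × 1,034 × 1 × 6 = 49,632,000 bytes.
Track D: exactly 36 minutes = 2,160 s; 96,000 × 2,160 × 4 × 1 = 829,440,000 bytes.
Track E: 15 min = 900 s; 192,000 × 900 × 1 × 4 = 691,200,000 bytes.
Track F: 352,800 × 215 × 4 × 2 = 606,816,000 bytes.
Total = 3,039,792,000 bytes = 2899.0 MiB.

2899.0 MiB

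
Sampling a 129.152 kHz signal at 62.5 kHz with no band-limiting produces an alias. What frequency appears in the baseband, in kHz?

Nyquist = 62,500/2 = 31,250 Hz; 129,152 Hz exceeds it.
Alias = |129,152 − 2×62,500| = |129,152 − 125,000| = 4,152 Hz = 4.152 kHz.

4.152 kHz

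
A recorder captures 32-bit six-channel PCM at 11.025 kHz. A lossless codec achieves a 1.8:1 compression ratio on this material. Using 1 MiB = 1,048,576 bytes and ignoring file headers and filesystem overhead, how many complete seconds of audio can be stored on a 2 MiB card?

14 seconds

Uncompressed byte rate = 11,025 × 4 × 6 = 264,600 bytes/s.
After 1.8:1 compression, effective rate ≈ 147000 bytes/s.
Capacity = 2 × 1,048,576 = 2,097,152 bytes.
2,097,152 / effective rate ≈ 14.27 s → 14 seconds.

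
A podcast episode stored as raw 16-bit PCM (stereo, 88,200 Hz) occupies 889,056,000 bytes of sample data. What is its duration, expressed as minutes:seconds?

Byte rate = 88,200 × 2 × 2 = 352,800 bytes/s.
Duration = 889,056,000 / 352,800 = 2,520 s.
2,520 s = 42:00.

42:00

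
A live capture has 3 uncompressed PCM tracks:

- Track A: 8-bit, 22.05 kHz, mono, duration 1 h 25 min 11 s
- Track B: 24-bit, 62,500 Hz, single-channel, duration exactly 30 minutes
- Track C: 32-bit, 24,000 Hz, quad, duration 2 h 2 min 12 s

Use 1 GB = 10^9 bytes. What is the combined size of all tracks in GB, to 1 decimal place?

3.3 GB

Track A: 1 h 25 min 11 s = 5,111 s; 22,050 × 5,111 × 1 × 1 = 112,697,550 bytes.
Track B: exactly 30 minutes = 1,800 s; 62,500 × 1,800 × 3 × 1 = 337,500,000 bytes.
Track C: 2 h 2 min 12 s = 7,332 s; 24,000 × 7,332 × 4 × 4 = 2,815,488,000 bytes.
Total = 3,265,685,550 bytes = 3.3 GB.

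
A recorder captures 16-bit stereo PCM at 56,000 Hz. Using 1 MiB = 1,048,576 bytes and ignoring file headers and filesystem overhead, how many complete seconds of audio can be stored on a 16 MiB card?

Uncompressed byte rate = 56,000 × 2 × 2 = 224,000 bytes/s.
Capacity = 16 × 1,048,576 = 16,777,216 bytes.
16,777,216 / 224,000 ≈ 74.9 s → 74 seconds.

74 seconds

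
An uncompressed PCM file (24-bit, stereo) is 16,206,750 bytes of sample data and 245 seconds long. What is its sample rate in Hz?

Bytes = sample_rate × seconds × bytes_per_sample × channels.
sample_rate = 16,206,750 / (245 × 3 × 2) = 16,206,750 / 1,470 = 11,025 Hz.

11,025 Hz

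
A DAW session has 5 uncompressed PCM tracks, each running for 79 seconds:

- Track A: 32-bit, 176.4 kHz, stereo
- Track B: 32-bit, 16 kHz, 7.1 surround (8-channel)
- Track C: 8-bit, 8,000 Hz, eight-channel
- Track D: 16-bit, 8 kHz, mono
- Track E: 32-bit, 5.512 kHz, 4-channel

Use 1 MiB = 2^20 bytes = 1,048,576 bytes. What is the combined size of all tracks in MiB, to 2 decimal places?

Track A: 176,400 × 79 × 4 × 2 = 111,484,800 bytes.
Track B: 16,000 × 79 × 4 × 8 = 40,448,000 bytes.
Track C: 8,000 × 79 × 1 × 8 = 5,056,000 bytes.
Track D: 8,000 × 79 × 2 × 1 = 1,264,000 bytes.
Track E: 5,512 × 79 × 4 × 4 = 6,967,168 bytes.
Total = 165,219,968 bytes = 157.57 MiB.

157.57 MiB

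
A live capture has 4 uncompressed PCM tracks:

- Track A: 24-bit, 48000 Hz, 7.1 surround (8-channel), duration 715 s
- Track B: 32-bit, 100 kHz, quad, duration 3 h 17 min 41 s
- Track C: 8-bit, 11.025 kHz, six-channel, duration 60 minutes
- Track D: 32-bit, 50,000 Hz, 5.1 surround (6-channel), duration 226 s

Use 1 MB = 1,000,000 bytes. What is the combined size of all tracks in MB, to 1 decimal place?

20310.6 MB

Track A: 48,000 × 715 × 3 × 8 = 823,680,000 bytes.
Track B: 3 h 17 min 41 s = 11,861 s; 100,000 × 11,861 × 4 × 4 = 18,977,600,000 bytes.
Track C: 60 minutes = 3,600 s; 11,025 × 3,600 × 1 × 6 = 238,140,000 bytes.
Track D: 50,000 × 226 × 4 × 6 = 271,200,000 bytes.
Total = 20,310,620,000 bytes = 20310.6 MB.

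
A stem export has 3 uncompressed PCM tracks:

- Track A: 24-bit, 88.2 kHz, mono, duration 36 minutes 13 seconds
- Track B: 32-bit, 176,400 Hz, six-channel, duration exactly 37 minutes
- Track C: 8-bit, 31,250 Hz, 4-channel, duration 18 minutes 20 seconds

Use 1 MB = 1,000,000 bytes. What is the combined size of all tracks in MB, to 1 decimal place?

Track A: 36 minutes 13 seconds = 2,173 s; 88,200 × 2,173 × 3 × 1 = 574,975,800 bytes.
Track B: exactly 37 minutes = 2,220 s; 176,400 × 2,220 × 4 × 6 = 9,398,592,000 bytes.
Track C: 18 minutes 20 seconds = 1,100 s; 31,250 × 1,100 × 1 × 4 = 137,500,000 bytes.
Total = 10,111,067,800 bytes = 10111.1 MB.

10111.1 MB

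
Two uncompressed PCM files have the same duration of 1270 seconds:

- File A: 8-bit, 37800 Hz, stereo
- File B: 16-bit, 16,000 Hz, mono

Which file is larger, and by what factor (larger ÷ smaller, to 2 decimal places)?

File A, by a factor of 2.36

File A: 37,800 × 1 × 2 = 75,600 bytes/s.
File B: 16,000 × 2 × 1 = 32,000 bytes/s.
File A is larger; ratio = 96,012,000 / 40,640,000 = 2.36.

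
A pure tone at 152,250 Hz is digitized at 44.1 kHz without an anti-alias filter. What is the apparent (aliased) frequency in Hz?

19,950 Hz

Nyquist = 44,100/2 = 22,050 Hz; 152,250 Hz exceeds it.
Alias = |152,250 − 3×44,100| = |152,250 − 132,300| = 19,950 Hz.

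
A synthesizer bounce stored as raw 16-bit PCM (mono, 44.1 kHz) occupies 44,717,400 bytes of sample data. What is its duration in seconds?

Byte rate = 44,100 × 2 × 1 = 88,200 bytes/s.
Duration = 44,717,400 / 88,200 = 507 s.

507 seconds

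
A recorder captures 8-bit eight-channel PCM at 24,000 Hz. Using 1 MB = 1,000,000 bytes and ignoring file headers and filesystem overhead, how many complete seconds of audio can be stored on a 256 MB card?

1,333 seconds

Uncompressed byte rate = 24,000 × 1 × 8 = 192,000 bytes/s.
Capacity = 256 × 1,000,000 = 256,000,000 bytes.
256,000,000 / 192,000 ≈ 1333.33 s → 1,333 seconds.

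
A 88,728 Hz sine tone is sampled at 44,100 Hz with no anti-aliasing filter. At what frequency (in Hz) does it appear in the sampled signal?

Nyquist = 44,100/2 = 22,050 Hz; 88,728 Hz exceeds it.
Alias = |88,728 − 2×44,100| = |88,728 − 88,200| = 528 Hz.

528 Hz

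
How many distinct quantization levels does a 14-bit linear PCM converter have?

16,384 levels

2^14 = 16,384.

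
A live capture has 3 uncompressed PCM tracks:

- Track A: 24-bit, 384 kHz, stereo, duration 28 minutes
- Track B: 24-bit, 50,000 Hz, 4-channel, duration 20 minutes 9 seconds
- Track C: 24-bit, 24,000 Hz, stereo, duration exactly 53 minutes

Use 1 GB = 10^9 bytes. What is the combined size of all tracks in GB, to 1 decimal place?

Track A: 28 minutes = 1,680 s; 384,000 × 1,680 × 3 × 2 = 3,870,720,000 bytes.
Track B: 20 minutes 9 seconds = 1,209 s; 50,000 × 1,209 × 3 × 4 = 725,400,000 bytes.
Track C: exactly 53 minutes = 3,180 s; 24,000 × 3,180 × 3 × 2 = 457,920,000 bytes.
Total = 5,054,040,000 bytes = 5.1 GB.

5.1 GB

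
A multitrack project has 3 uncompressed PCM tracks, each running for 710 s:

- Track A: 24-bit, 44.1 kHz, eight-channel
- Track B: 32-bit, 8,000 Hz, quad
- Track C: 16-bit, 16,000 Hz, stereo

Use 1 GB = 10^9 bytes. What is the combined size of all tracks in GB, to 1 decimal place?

0.9 GB

Track A: 44,100 × 710 × 3 × 8 = 751,464,000 bytes.
Track B: 8,000 × 710 × 4 × 4 = 90,880,000 bytes.
Track C: 16,000 × 710 × 2 × 2 = 45,440,000 bytes.
Total = 887,784,000 bytes = 0.9 GB.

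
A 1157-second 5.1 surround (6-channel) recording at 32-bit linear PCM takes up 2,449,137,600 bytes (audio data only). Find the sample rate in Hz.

Bytes = sample_rate × seconds × bytes_per_sample × channels.
sample_rate = 2,449,137,600 / (1,157 × 4 × 6) = 2,449,137,600 / 27,768 = 88,200 Hz.

88,200 Hz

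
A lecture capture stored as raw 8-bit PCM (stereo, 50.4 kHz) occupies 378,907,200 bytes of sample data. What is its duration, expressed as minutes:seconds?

62:39

Byte rate = 50,400 × 1 × 2 = 100,800 bytes/s.
Duration = 378,907,200 / 100,800 = 3,759 s.
3,759 s = 62:39.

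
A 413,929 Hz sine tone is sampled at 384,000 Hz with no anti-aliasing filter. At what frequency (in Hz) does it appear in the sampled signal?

Nyquist = 384,000/2 = 192,000 Hz; 413,929 Hz exceeds it.
Alias = |413,929 − 1×384,000| = |413,929 − 384,000| = 29,929 Hz.

29,929 Hz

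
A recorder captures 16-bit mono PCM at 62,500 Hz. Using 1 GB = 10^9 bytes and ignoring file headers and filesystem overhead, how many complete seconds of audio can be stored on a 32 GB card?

256,000 seconds

Uncompressed byte rate = 62,500 × 2 × 1 = 125,000 bytes/s.
Capacity = 32 × 1,000,000,000 = 32,000,000,000 bytes.
32,000,000,000 / 125,000 ≈ 256000 s → 256,000 seconds.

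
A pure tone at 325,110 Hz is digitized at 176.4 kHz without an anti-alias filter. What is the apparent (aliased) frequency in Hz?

Nyquist = 176,400/2 = 88,200 Hz; 325,110 Hz exceeds it.
Alias = |325,110 − 2×176,400| = |325,110 − 352,800| = 27,690 Hz.

27,690 Hz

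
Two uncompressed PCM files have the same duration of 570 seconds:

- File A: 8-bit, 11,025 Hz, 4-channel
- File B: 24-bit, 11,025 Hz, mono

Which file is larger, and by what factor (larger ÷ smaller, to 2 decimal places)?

File A: 11,025 × 1 × 4 = 44,100 bytes/s.
File B: 11,025 × 3 × 1 = 33,075 bytes/s.
File A is larger; ratio = 25,137,000 / 18,852,750 = 1.33.

File A, by a factor of 1.33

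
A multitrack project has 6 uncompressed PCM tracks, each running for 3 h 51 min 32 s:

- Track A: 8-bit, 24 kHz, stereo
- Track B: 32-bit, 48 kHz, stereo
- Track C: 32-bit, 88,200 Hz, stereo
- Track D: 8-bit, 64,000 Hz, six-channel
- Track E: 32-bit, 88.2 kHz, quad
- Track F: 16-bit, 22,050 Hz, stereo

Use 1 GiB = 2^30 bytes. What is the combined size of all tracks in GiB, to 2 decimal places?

3 h 51 min 32 s = 13,892 s.
Track A: 24,000 × 13,892 × 1 × 2 = 666,816,000 bytes.
Track B: 48,000 × 13,892 × 4 × 2 = 5,334,528,000 bytes.
Track C: 88,200 × 13,892 × 4 × 2 = 9,802,195,200 bytes.
Track D: 64,000 × 13,892 × 1 × 6 = 5,334,528,000 bytes.
Track E: 88,200 × 13,892 × 4 × 4 = 19,604,390,400 bytes.
Track F: 22,050 × 13,892 × 2 × 2 = 1,225,274,400 bytes.
Total = 41,967,732,000 bytes = 39.09 GiB.

39.09 GiB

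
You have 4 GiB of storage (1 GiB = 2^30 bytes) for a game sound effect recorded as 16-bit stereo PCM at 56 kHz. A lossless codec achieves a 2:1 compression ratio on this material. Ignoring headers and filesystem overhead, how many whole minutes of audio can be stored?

Uncompressed byte rate = 56,000 × 2 × 2 = 224,000 bytes/s.
After 2:1 compression, effective rate ≈ 112000 bytes/s.
Capacity = 4 × 1,073,741,824 = 4,294,967,296 bytes.
4,294,967,296 / effective rate ≈ 38347.92 s → 639 minutes.

639 minutes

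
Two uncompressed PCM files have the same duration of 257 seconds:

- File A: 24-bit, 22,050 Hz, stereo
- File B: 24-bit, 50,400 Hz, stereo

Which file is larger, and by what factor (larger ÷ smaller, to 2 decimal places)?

File B, by a factor of 2.29

File A: 22,050 × 3 × 2 = 132,300 bytes/s.
File B: 50,400 × 3 × 2 = 302,400 bytes/s.
File B is larger; ratio = 77,716,800 / 34,001,100 = 2.29.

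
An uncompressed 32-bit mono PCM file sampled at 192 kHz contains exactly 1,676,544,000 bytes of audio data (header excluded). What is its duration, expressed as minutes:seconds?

Byte rate = 192,000 × 4 × 1 = 768,000 bytes/s.
Duration = 1,676,544,000 / 768,000 = 2,183 s.
2,183 s = 36:23.

36:23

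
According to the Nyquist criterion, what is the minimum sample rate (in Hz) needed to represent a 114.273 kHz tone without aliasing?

228,546 Hz

Minimum sample rate = 2 × 114,273 Hz = 228,546 Hz.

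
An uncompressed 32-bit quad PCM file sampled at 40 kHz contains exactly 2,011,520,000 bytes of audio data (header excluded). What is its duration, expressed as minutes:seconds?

Byte rate = 40,000 × 4 × 4 = 640,000 bytes/s.
Duration = 2,011,520,000 / 640,000 = 3,143 s.
3,143 s = 52:23.

52:23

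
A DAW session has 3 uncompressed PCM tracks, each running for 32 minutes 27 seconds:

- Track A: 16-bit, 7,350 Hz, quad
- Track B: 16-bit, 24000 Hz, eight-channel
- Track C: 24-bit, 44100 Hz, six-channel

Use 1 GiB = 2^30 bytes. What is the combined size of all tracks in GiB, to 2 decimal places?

32 minutes 27 seconds = 1,947 s.
Track A: 7,350 × 1,947 × 2 × 4 = 114,483,600 bytes.
Track B: 24,000 × 1,947 × 2 × 8 = 747,648,000 bytes.
Track C: 44,100 × 1,947 × 3 × 6 = 1,545,528,600 bytes.
Total = 2,407,660,200 bytes = 2.24 GiB.

2.24 GiB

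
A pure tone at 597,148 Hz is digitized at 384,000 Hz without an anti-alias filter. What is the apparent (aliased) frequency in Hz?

170,852 Hz

Nyquist = 384,000/2 = 192,000 Hz; 597,148 Hz exceeds it.
Alias = |597,148 − 2×384,000| = |597,148 − 768,000| = 170,852 Hz.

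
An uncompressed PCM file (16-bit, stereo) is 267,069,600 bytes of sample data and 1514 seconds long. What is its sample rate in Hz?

Bytes = sample_rate × seconds × bytes_per_sample × channels.
sample_rate = 267,069,600 / (1,514 × 2 × 2) = 267,069,600 / 6,056 = 44,100 Hz.

44,100 Hz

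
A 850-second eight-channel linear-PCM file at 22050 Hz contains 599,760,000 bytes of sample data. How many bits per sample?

Bytes per sample = 599,760,000 / (22,050 × 850 × 8) = 599,760,000 / 149,940,000 = 4.
Bit depth = 4 × 8 = 32 bits.

32 bits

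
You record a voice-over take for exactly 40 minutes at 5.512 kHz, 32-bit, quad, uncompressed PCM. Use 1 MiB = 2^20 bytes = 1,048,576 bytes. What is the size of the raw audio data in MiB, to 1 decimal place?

201.9 MiB

Duration = exactly 40 minutes = 2,400 s.
Bytes = 5,512 samples/s × 2,400 s × 4 bytes/sample × 4 ch = 211,660,800 bytes.
211,660,800 / 1,048,576 = 201.9 MiB.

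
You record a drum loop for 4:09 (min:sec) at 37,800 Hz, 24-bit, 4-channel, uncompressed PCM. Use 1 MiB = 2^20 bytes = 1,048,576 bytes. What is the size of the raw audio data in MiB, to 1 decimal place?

Duration = 4:09 (min:sec) = 249 s.
Bytes = 37,800 samples/s × 249 s × 3 bytes/sample × 4 ch = 112,946,400 bytes.
112,946,400 / 1,048,576 = 107.7 MiB.

107.7 MiB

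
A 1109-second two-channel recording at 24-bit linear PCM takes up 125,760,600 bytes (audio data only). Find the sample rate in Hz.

Bytes = sample_rate × seconds × bytes_per_sample × channels.
sample_rate = 125,760,600 / (1,109 × 3 × 2) = 125,760,600 / 6,654 = 18,900 Hz.

18,900 Hz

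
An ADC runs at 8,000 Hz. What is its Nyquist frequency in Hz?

Nyquist frequency = sample rate / 2 = 8,000 / 2 = 4,000 Hz.

4,000 Hz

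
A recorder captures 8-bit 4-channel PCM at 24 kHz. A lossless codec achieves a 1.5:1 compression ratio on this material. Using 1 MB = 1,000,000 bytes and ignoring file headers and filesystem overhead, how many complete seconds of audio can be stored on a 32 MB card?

500 seconds

Uncompressed byte rate = 24,000 × 1 × 4 = 96,000 bytes/s.
After 1.5:1 compression, effective rate ≈ 64000 bytes/s.
Capacity = 32 × 1,000,000 = 32,000,000 bytes.
32,000,000 / effective rate ≈ 500 s → 500 seconds.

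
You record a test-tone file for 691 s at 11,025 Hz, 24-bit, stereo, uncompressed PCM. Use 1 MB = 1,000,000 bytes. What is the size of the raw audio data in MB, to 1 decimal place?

45.7 MB

Bytes = 11,025 samples/s × 691 s × 3 bytes/sample × 2 ch = 45,709,650 bytes.
45,709,650 / 1,000,000 = 45.7 MB.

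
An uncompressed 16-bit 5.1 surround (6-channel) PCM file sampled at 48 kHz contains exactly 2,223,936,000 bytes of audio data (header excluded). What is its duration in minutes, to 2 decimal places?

Byte rate = 48,000 × 2 × 6 = 576,000 bytes/s.
Duration = 2,223,936,000 / 576,000 = 3,861 s.
3,861 s / 60 = 64.35 minutes.

64.35 minutes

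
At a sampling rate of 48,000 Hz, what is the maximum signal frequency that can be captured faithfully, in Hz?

Nyquist frequency = sample rate / 2 = 48,000 / 2 = 24,000 Hz.

24,000 Hz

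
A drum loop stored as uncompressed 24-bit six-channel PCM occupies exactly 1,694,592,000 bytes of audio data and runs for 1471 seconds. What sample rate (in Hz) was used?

Bytes = sample_rate × seconds × bytes_per_sample × channels.
sample_rate = 1,694,592,000 / (1,471 × 3 × 6) = 1,694,592,000 / 26,478 = 64,000 Hz.

64,000 Hz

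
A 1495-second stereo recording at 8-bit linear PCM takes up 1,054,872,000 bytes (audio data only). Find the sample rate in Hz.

Bytes = sample_rate × seconds × bytes_per_sample × channels.
sample_rate = 1,054,872,000 / (1,495 × 1 × 2) = 1,054,872,000 / 2,990 = 352,800 Hz.

352,800 Hz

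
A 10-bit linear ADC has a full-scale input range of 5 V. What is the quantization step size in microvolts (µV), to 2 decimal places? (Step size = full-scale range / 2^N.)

5 V / 2^10 = 5 / 1,024 V = 4882.81 µV.

4882.81 µV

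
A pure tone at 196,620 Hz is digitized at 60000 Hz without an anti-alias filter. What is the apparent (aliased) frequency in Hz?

16,620 Hz

Nyquist = 60,000/2 = 30,000 Hz; 196,620 Hz exceeds it.
Alias = |196,620 − 3×60,000| = |196,620 − 180,000| = 16,620 Hz.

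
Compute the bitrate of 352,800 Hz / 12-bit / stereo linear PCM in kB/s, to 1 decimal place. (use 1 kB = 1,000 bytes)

Bit rate = 352,800 × 12 × 2 = 8,467,200 bits/s.
8,467,200 / 8 = 1,058,400 B/s = 1058.4 kB/s.

1058.4 kB/s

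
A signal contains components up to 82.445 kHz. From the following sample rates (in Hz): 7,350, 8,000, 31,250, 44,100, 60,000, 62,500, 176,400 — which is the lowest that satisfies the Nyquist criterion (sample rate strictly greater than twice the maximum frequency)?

Need sample rate > 2 × 82,445 = 164,890 Hz.
Lowest listed rate above 164,890 Hz is 176,400 Hz.

176,400 Hz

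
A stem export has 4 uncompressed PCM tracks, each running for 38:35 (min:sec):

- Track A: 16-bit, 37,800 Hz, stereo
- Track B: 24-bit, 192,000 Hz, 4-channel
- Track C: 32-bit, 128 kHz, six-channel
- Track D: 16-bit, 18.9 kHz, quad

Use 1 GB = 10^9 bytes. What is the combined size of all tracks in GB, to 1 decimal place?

13.1 GB

38:35 (min:sec) = 2,315 s.
Track A: 37,800 × 2,315 × 2 × 2 = 350,028,000 bytes.
Track B: 192,000 × 2,315 × 3 × 4 = 5,333,760,000 bytes.
Track C: 128,000 × 2,315 × 4 × 6 = 7,111,680,000 bytes.
Track D: 18,900 × 2,315 × 2 × 4 = 350,028,000 bytes.
Total = 13,145,496,000 bytes = 13.1 GB.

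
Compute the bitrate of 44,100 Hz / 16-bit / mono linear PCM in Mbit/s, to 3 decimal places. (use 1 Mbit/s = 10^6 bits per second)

0.706 Mbit/s

Bit rate = 44,100 × 16 × 1 = 705,600 bits/s.
= 0.706 Mbit/s.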